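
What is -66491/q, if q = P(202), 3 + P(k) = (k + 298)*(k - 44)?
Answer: -66491/78997 ≈ -0.84169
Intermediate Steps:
P(k) = -3 + (-44 + k)*(298 + k) (P(k) = -3 + (k + 298)*(k - 44) = -3 + (298 + k)*(-44 + k) = -3 + (-44 + k)*(298 + k))
q = 78997 (q = -13115 + 202**2 + 254*202 = -13115 + 40804 + 51308 = 78997)
-66491/q = -66491/78997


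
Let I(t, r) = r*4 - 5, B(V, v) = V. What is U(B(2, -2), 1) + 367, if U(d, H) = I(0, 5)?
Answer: 382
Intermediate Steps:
I(t, r) = -5 + 4*r (I(t, r) = 4*r - 5 = -5 + 4*r)
U(d, H) = 15 (U(d, H) = -5 + 4*5 = -5 + 20 = 15)
U(B(2, -2), 1) + 367 = 15 + 367 = 382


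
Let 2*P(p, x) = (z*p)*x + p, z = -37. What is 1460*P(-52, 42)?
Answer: 58951880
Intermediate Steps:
P(p, x) = p/2 - 37*p*x/2 (P(p, x) = ((-37*p)*x + p)/2 = (-37*p*x + p)/2 = (p - 37*p*x)/2 = p/2 - 37*p*x/2)
1460*P(-52, 42) = 1460*((1/2)*(-52)*(1 - 37*42)) = 1460*((1/2)*(-52)*(1 - 1554)) = 1460*((1/2)*(-52)*(-1553)) = 1460*40378 = 58951880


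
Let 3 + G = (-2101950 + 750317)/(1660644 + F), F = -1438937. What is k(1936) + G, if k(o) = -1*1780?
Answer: -396655214/221707 ≈ -1789.1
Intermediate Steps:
k(o) = -1780
G = -2016754/221707 (G = -3 + (-2101950 + 750317)/(1660644 - 1438937) = -3 - 1351633/221707 = -2016754/221707 ≈ -9.0965)
k(1936) + G = -1780 - 2016754/221707 = -396655214/221707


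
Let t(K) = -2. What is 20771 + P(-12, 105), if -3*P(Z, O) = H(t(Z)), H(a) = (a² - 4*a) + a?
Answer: 62303/3 ≈ 20768.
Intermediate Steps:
H(a) = a² - 3*a
P(Z, O) = -10/3 (P(Z, O) = -(-2)*(-3 - 2)/3 = -(-2)*(-5)/3 = -⅓*10 = -10/3)
20771 + P(-12, 105) = 20771 - 10/3 = 62303/3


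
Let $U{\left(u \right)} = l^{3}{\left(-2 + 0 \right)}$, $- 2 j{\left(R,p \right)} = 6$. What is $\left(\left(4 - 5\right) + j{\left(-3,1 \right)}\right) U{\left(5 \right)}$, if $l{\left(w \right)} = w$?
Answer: $32$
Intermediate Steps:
$j{\left(R,p \right)} = -3$ ($j{\left(R,p \right)} = \left(- \frac{1}{2}\right) 6 = -3$)
$U{\left(u \right)} = -8$ ($U{\left(u \right)} = \left(-2 + 0\right)^{3} = \left(-2\right)^{3} = -8$)
$\left(\left(4 - 5\right) + j{\left(-3,1 \right)}\right) U{\left(5 \right)} = \left(\left(4 - 5\right) - 3\right) \left(-8\right) = \left(-1 - 3\right) \left(-8\right) = \left(-4\right) \left(-8\right) = 32$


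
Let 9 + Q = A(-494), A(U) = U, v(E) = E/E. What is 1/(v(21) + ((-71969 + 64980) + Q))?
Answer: -1/7491 ≈ -0.00013349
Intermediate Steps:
v(E) = 1
Q = -503 (Q = -9 - 494 = -503)
1/(v(21) + ((-71969 + 64980) + Q)) = 1/(1 + ((-71969 + 64980) - 503)) = 1/(1 + (-6989 - 503)) = 1/(1 - 7492) = 1/(-7491) = -1/7491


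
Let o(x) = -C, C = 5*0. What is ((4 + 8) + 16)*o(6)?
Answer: 0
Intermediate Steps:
C = 0
o(x) = 0 (o(x) = -1*0 = 0)
((4 + 8) + 16)*o(6) = ((4 + 8) + 16)*0 = (12 + 16)*0 = 28*0 = 0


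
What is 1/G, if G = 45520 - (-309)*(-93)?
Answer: 1/16783 ≈ 5.9584e-5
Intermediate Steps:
G = 16783 (G = 45520 - 1*28737 = 45520 - 28737 = 16783)
1/G = 1/16783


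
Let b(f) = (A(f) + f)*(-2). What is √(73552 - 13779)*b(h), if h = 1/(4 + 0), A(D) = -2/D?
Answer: 31*√59773/2 ≈ 3789.5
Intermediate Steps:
h = ¼ (h = 1/4 = ¼ ≈ 0.25000)
b(f) = -2*f + 4/f (b(f) = (-2/f + f)*(-2) = (f - 2/f)*(-2) = -2*f + 4/f)
√(73552 - 13779)*b(h) = √(73552 - 13779)*(-2*¼ + 4/(¼)) = √59773*(-½ + 4*4) = √59773*(-½ + 16) = √59773*(31/2) = 31*√59773/2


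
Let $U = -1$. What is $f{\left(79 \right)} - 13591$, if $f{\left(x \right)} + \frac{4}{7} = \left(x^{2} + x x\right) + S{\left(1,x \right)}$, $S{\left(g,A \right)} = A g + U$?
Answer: $- \frac{7221}{7} \approx -1031.6$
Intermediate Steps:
$S{\left(g,A \right)} = -1 + A g$ ($S{\left(g,A \right)} = A g - 1 = -1 + A g$)
$f{\left(x \right)} = - \frac{11}{7} + x + 2 x^{2}$ ($f{\left(x \right)} = - \frac{4}{7} + \left(\left(x^{2} + x x\right) + \left(-1 + x 1\right)\right) = - \frac{4}{7} + \left(\left(x^{2} + x^{2}\right) + \left(-1 + x\right)\right) = - \frac{4}{7} + \left(2 x^{2} + \left(-1 + x\right)\right) = - \frac{4}{7} + \left(-1 + x + 2 x^{2}\right) = - \frac{11}{7} + x + 2 x^{2}$)
$f{\left(79 \right)} - 13591 = \left(- \frac{11}{7} + 79 + 2 \cdot 79^{2}\right) - 13591 = \left(- \frac{11}{7} + 79 + 2 \cdot 6241\right) - 13591 = \left(- \frac{11}{7} + 79 + 12482\right) - 13591 = \frac{87916}{7} - 13591 = - \frac{7221}{7}$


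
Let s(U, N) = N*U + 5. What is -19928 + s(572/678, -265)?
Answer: -6829687/339 ≈ -20147.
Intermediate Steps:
s(U, N) = 5 + N*U
-19928 + s(572/678, -265) = -19928 + (5 - 151580/678) = -19928 + (5 - 265*286/339) = -19928 + (5 - 75790/339) = -19928 - 74095/339 = -6829687/339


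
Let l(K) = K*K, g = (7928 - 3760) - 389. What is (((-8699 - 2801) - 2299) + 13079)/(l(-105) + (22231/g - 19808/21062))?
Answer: -2865358728/43895474267 ≈ -0.065277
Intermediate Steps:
g = 3779 (g = 4168 - 389 = 3779)
l(K) = K²
(((-8699 - 2801) - 2299) + 13079)/(l(-105) + (22231/g - 19808/21062)) = (((-8699 - 2801) - 2299) + 13079)/((-105)² + (22231/3779 - 19808/21062)) = ((-11500 - 2299) + 13079)/(11025 + (22231*(1/3779) - 19808*1/21062)) = (-13799 + 13079)/(11025 + (22231/3779 - 9904/10531)) = -720/(11025 + 196687445/39796649) = -720/438954742670/39796649 = -720*39796649/438954742670 = -2865358728/43895474267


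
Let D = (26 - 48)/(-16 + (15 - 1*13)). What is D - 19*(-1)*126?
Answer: 16769/7 ≈ 2395.6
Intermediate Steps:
D = 11/7 (D = -22/(-16 + (15 - 13)) = -22/(-16 + 2) = -22/(-14) = -22*(-1/14) = 11/7 ≈ 1.5714)
D - 19*(-1)*126 = 11/7 - 19*(-1)*126 = 11/7 + 19*126 = 11/7 + 2394 = 16769/7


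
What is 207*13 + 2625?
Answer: 5316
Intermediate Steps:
207*13 + 2625 = 2691 + 2625 = 5316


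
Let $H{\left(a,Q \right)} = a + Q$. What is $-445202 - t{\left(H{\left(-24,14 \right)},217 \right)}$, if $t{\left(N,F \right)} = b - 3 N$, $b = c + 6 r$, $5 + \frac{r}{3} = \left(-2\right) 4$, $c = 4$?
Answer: $-445002$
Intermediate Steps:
$H{\left(a,Q \right)} = Q + a$
$r = -39$ ($r = -15 + 3 \left(\left(-2\right) 4\right) = -15 + 3 \left(-8\right) = -15 - 24 = -39$)
$b = -230$ ($b = 4 + 6 \left(-39\right) = 4 - 234 = -230$)
$t{\left(N,F \right)} = -230 - 3 N$
$-445202 - t{\left(H{\left(-24,14 \right)},217 \right)} = -445202 - \left(-230 - 3 \left(14 - 24\right)\right) = -445202 - \left(-230 - -30\right) = -445202 - \left(-230 + 30\right) = -445202 - -200 = -445202 + 200 = -445002$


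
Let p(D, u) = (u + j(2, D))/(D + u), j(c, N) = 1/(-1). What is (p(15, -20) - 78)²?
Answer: 136161/25 ≈ 5446.4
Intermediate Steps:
j(c, N) = -1
p(D, u) = (-1 + u)/(D + u) (p(D, u) = (u - 1)/(D + u) = (-1 + u)/(D + u))
(p(15, -20) - 78)² = ((-1 - 20)/(15 - 20) - 78)² = (-21/(-5) - 78)² = (-⅕*(-21) - 78)² = (21/5 - 78)² = (-369/5)² = 136161/25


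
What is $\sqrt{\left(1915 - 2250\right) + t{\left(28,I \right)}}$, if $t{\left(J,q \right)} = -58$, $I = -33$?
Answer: $i \sqrt{393} \approx 19.824 i$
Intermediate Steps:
$\sqrt{\left(1915 - 2250\right) + t{\left(28,I \right)}} = \sqrt{\left(1915 - 2250\right) - 58} = \sqrt{-335 - 58} = \sqrt{-393} = i \sqrt{393}$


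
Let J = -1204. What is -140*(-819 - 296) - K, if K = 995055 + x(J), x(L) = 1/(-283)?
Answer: -237424264/283 ≈ -8.3896e+5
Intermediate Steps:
x(L) = -1/283
K = 281600564/283 (K = 995055 - 1/283 = 281600564/283 ≈ 9.9506e+5)
-140*(-819 - 296) - K = -140*(-819 - 296) - 1*281600564/283 = -140*(-1115) - 281600564/283 = 156100 - 281600564/283 = -237424264/283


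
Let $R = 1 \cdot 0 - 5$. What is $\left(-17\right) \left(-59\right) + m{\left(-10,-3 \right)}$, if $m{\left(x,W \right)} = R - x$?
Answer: $1008$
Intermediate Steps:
$R = -5$ ($R = 0 - 5 = -5$)
$m{\left(x,W \right)} = -5 - x$
$\left(-17\right) \left(-59\right) + m{\left(-10,-3 \right)} = \left(-17\right) \left(-59\right) - -5 = 1003 + \left(-5 + 10\right) = 1003 + 5 = 1008$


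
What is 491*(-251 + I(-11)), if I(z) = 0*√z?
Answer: -123241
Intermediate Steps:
I(z) = 0
491*(-251 + I(-11)) = 491*(-251 + 0) = 491*(-251) = -123241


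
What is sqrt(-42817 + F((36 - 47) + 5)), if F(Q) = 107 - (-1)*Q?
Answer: 2*I*sqrt(10679) ≈ 206.68*I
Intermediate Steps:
F(Q) = 107 + Q
sqrt(-42817 + F((36 - 47) + 5)) = sqrt(-42817 + (107 + ((36 - 47) + 5))) = sqrt(-42817 + (107 + (-11 + 5))) = sqrt(-42817 + (107 - 6)) = sqrt(-42817 + 101) = sqrt(-42716) = 2*I*sqrt(10679)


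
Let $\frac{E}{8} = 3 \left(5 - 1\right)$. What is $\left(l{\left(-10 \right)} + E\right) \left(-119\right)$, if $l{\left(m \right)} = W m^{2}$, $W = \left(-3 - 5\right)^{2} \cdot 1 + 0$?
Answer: $-773024$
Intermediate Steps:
$E = 96$ ($E = 8 \cdot 3 \left(5 - 1\right) = 8 \cdot 3 \cdot 4 = 8 \cdot 12 = 96$)
$W = 64$ ($W = \left(-8\right)^{2} \cdot 1 + 0 = 64 \cdot 1 + 0 = 64 + 0 = 64$)
$l{\left(m \right)} = 64 m^{2}$
$\left(l{\left(-10 \right)} + E\right) \left(-119\right) = \left(64 \left(-10\right)^{2} + 96\right) \left(-119\right) = \left(64 \cdot 100 + 96\right) \left(-119\right) = \left(6400 + 96\right) \left(-119\right) = 6496 \left(-119\right) = -773024$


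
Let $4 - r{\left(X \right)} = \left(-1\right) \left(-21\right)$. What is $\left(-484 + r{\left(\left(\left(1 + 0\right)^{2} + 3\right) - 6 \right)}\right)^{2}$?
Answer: $251001$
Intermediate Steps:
$r{\left(X \right)} = -17$ ($r{\left(X \right)} = 4 - \left(-1\right) \left(-21\right) = 4 - 21 = -17$)
$\left(-484 + r{\left(\left(\left(1 + 0\right)^{2} + 3\right) - 6 \right)}\right)^{2} = \left(-484 - 17\right)^{2} = \left(-501\right)^{2} = 251001$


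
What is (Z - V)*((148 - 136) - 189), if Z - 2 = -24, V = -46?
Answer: -4248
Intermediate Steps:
Z = -22 (Z = 2 - 24 = -22)
(Z - V)*((148 - 136) - 189) = (-22 - 1*(-46))*((148 - 136) - 189) = (-22 + 46)*(12 - 189) = 24*(-177) = -4248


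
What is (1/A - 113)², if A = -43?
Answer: 23619600/1849 ≈ 12774.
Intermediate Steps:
(1/A - 113)² = (1/(-43) - 113)² = (-1/43 - 113)² = (-4860/43)² = 23619600/1849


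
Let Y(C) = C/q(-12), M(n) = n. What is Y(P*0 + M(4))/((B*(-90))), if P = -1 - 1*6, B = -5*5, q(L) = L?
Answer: -1/6750 ≈ -0.00014815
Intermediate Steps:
B = -25
P = -7 (P = -1 - 6 = -7)
Y(C) = -C/12 (Y(C) = C/(-12) = C*(-1/12) = -C/12)
Y(P*0 + M(4))/((B*(-90))) = (-(-7*0 + 4)/12)/((-25*(-90))) = -(0 + 4)/12/2250 = -1/12*4*(1/2250) = -⅓*1/2250 = -1/6750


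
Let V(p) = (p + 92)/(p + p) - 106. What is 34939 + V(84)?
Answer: 731515/21 ≈ 34834.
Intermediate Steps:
V(p) = -106 + (92 + p)/(2*p) (V(p) = (92 + p)/((2*p)) - 106 = (92 + p)*(1/(2*p)) - 106 = (92 + p)/(2*p) - 106 = -106 + (92 + p)/(2*p))
34939 + V(84) = 34939 + (-211/2 + 46/84) = 34939 + (-211/2 + 46*(1/84)) = 34939 + (-211/2 + 23/42) = 34939 - 2204/21 = 731515/21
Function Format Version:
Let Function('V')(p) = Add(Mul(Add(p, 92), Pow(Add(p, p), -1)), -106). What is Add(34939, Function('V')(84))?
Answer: Rational(731515, 21) ≈ 34834.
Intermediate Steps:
Function('V')(p) = Add(-106, Mul(Rational(1, 2), Pow(p, -1), Add(92, p))) (Function('V')(p) = Add(Mul(Add(92, p), Pow(Mul(2, p), -1)), -106) = Add(Mul(Add(92, p), Mul(Rational(1, 2), Pow(p, -1))), -106) = Add(Mul(Rational(1, 2), Pow(p, -1), Add(92, p)), -106) = Add(-106, Mul(Rational(1, 2), Pow(p, -1), Add(92, p))))
Add(34939, Function('V')(84)) = Add(34939, Add(Rational(-211, 2), Mul(46, Pow(84, -1)))) = Add(34939, Add(Rational(-211, 2), Mul(46, Rational(1, 84)))) = Add(34939, Add(Rational(-211, 2), Rational(23, 42))) = Add(34939, Rational(-2204, 21)) = Rational(731515, 21)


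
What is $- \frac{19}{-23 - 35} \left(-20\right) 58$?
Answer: $-380$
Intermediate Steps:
$- \frac{19}{-23 - 35} \left(-20\right) 58 = - \frac{19}{-58} \left(-20\right) 58 = \left(-19\right) \left(- \frac{1}{58}\right) \left(-20\right) 58 = \frac{19}{58} \left(-20\right) 58 = \left(- \frac{190}{29}\right) 58 = -380$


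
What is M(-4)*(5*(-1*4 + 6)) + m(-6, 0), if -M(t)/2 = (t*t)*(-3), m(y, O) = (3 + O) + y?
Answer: 957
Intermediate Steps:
m(y, O) = 3 + O + y
M(t) = 6*t² (M(t) = -2*t*t*(-3) = -2*t²*(-3) = -(-6)*t² = 6*t²)
M(-4)*(5*(-1*4 + 6)) + m(-6, 0) = (6*(-4)²)*(5*(-1*4 + 6)) + (3 + 0 - 6) = (6*16)*(5*(-4 + 6)) - 3 = 96*(5*2) - 3 = 96*10 - 3 = 960 - 3 = 957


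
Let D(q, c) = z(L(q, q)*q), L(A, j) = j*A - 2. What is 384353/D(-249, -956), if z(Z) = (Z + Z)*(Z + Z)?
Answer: 22609/56076271985412 ≈ 4.0318e-10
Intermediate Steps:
L(A, j) = -2 + A*j (L(A, j) = A*j - 2 = -2 + A*j)
z(Z) = 4*Z**2 (z(Z) = (2*Z)*(2*Z) = 4*Z**2)
D(q, c) = 4*q**2*(-2 + q**2)**2 (D(q, c) = 4*((-2 + q*q)*q)**2 = 4*((-2 + q**2)*q)**2 = 4*(q*(-2 + q**2))**2 = 4*(q**2*(-2 + q**2)**2) = 4*q**2*(-2 + q**2)**2)
384353/D(-249, -956) = 384353/((4*(-249)**2*(-2 + (-249)**2)**2)) = 384353/((4*62001*(-2 + 62001)**2)) = 384353/((4*62001*61999**2)) = 384353/((4*62001*3843876001)) = 384353/953296623752004 = 384353*(1/953296623752004) = 22609/56076271985412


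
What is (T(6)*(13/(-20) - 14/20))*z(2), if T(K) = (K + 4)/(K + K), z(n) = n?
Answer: -9/4 ≈ -2.2500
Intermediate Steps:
T(K) = (4 + K)/(2*K) (T(K) = (4 + K)/((2*K)) = (4 + K)*(1/(2*K)) = (4 + K)/(2*K))
(T(6)*(13/(-20) - 14/20))*z(2) = (((1/2)*(4 + 6)/6)*(13/(-20) - 14/20))*2 = (((1/2)*(1/6)*10)*(13*(-1/20) - 14*1/20))*2 = (5*(-13/20 - 7/10)/6)*2 = ((5/6)*(-27/20))*2 = -9/8*2 = -9/4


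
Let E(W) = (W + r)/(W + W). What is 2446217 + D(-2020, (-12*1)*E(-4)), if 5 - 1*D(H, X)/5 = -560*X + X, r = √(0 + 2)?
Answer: 2429472 + 8385*√2/2 ≈ 2.4354e+6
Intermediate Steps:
r = √2 ≈ 1.4142
E(W) = (W + √2)/(2*W) (E(W) = (W + √2)/(W + W) = (W + √2)/((2*W)) = (W + √2)*(1/(2*W)) = (W + √2)/(2*W))
D(H, X) = 25 + 2795*X (D(H, X) = 25 - 5*(-560*X + X) = 25 - (-2795)*X = 25 + 2795*X)
2446217 + D(-2020, (-12*1)*E(-4)) = 2446217 + (25 + 2795*((-12*1)*((½)*(-4 + √2)/(-4)))) = 2446217 + (25 + 2795*(-6*(-1)*(-4 + √2)/4)) = 2446217 + (25 + 2795*(-12*(½ - √2/8))) = 2446217 + (25 + 2795*(-6 + 3*√2/2)) = 2446217 + (25 + (-16770 + 8385*√2/2)) = 2446217 + (-16745 + 8385*√2/2) = 2429472 + 8385*√2/2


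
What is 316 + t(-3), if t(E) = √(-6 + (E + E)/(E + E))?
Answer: 316 + I*√5 ≈ 316.0 + 2.2361*I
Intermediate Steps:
t(E) = I*√5 (t(E) = √(-6 + (2*E)/((2*E))) = √(-6 + (2*E)*(1/(2*E))) = √(-6 + 1) = √(-5) = I*√5)
316 + t(-3) = 316 + I*√5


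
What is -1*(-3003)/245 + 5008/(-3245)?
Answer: 48673/4543 ≈ 10.714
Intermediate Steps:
-1*(-3003)/245 + 5008/(-3245) = 3003*(1/245) + 5008*(-1/3245) = 429/35 - 5008/3245 = 48673/4543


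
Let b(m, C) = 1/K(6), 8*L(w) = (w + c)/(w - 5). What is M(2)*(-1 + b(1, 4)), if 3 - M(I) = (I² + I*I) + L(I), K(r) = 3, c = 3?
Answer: 115/36 ≈ 3.1944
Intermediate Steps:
L(w) = (3 + w)/(8*(-5 + w)) (L(w) = ((w + 3)/(w - 5))/8 = ((3 + w)/(-5 + w))/8 = (3 + w)/(8*(-5 + w)))
b(m, C) = ⅓ (b(m, C) = 1/3 = ⅓)
M(I) = 3 - 2*I² - (3 + I)/(8*(-5 + I)) (M(I) = 3 - ((I² + I*I) + (3 + I)/(8*(-5 + I))) = 3 - ((I² + I²) + (3 + I)/(8*(-5 + I))) = 3 - (2*I² + (3 + I)/(8*(-5 + I))) = 3 + (-2*I² - (3 + I)/(8*(-5 + I))) = 3 - 2*I² - (3 + I)/(8*(-5 + I)))
M(2)*(-1 + b(1, 4)) = ((-3 - 1*2 + 8*(-5 + 2)*(3 - 2*2²))/(8*(-5 + 2)))*(-1 + ⅓) = ((⅛)*(-3 - 2 + 8*(-3)*(3 - 2*4))/(-3))*(-⅔) = ((⅛)*(-⅓)*(-3 - 2 + 8*(-3)*(3 - 8)))*(-⅔) = ((⅛)*(-⅓)*(-3 - 2 + 8*(-3)*(-5)))*(-⅔) = ((⅛)*(-⅓)*(-3 - 2 + 120))*(-⅔) = ((⅛)*(-⅓)*115)*(-⅔) = -115/24*(-⅔) = 115/36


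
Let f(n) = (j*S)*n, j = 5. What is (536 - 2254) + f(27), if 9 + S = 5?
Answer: -2258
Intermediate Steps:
S = -4 (S = -9 + 5 = -4)
f(n) = -20*n (f(n) = (5*(-4))*n = -20*n)
(536 - 2254) + f(27) = (536 - 2254) - 20*27 = -1718 - 540 = -2258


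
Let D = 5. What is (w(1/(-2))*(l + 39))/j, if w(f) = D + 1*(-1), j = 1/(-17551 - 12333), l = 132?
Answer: -20440656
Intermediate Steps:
j = -1/29884 (j = 1/(-29884) = -1/29884 ≈ -3.3463e-5)
w(f) = 4 (w(f) = 5 + 1*(-1) = 5 - 1 = 4)
(w(1/(-2))*(l + 39))/j = (4*(132 + 39))/(-1/29884) = (4*171)*(-29884) = 684*(-29884) = -20440656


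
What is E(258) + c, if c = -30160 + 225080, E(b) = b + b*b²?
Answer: 17368690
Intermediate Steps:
E(b) = b + b³
c = 194920
E(258) + c = (258 + 258³) + 194920 = (258 + 17173512) + 194920 = 17173770 + 194920 = 17368690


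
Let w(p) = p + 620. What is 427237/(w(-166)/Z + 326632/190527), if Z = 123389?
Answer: 10043887291113711/40389295106 ≈ 2.4868e+5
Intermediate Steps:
w(p) = 620 + p
427237/(w(-166)/Z + 326632/190527) = 427237/((620 - 166)/123389 + 326632/190527) = 427237/(454*(1/123389) + 326632*(1/190527)) = 427237/(454/123389 + 326632/190527) = 427237/(40389295106/23508936003) = 427237*(23508936003/40389295106) = 10043887291113711/40389295106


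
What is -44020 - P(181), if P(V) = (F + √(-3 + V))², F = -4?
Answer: -44214 + 8*√178 ≈ -44107.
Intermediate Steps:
P(V) = (-4 + √(-3 + V))²
-44020 - P(181) = -44020 - (-4 + √(-3 + 181))² = -44020 - (-4 + √178)²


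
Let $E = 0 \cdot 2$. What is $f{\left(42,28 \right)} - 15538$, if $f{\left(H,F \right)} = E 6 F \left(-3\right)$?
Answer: $-15538$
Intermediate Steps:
$E = 0$
$f{\left(H,F \right)} = 0$ ($f{\left(H,F \right)} = 0 \cdot 6 F \left(-3\right) = 0 \left(- 18 F\right) = 0$)
$f{\left(42,28 \right)} - 15538 = 0 - 15538 = -15538$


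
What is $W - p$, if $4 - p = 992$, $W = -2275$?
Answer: $-1287$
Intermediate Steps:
$p = -988$ ($p = 4 - 992 = -988$)
$W - p = -2275 - -988 = -2275 + 988 = -1287$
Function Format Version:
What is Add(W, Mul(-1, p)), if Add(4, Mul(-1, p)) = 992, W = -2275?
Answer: -1287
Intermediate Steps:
p = -988 (p = Add(4, Mul(-1, 992)) = Add(4, -992) = -988)
Add(W, Mul(-1, p)) = Add(-2275, Mul(-1, -988)) = Add(-2275, 988) = -1287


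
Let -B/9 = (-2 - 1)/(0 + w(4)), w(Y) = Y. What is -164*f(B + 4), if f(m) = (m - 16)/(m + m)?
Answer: 1722/43 ≈ 40.047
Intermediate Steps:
B = 27/4 (B = -9*(-2 - 1)/(0 + 4) = -(-27)/4 = -9*(-¾) = 27/4 ≈ 6.7500)
f(m) = (-16 + m)/(2*m) (f(m) = (-16 + m)/((2*m)) = (-16 + m)*(1/(2*m)) = (-16 + m)/(2*m))
-164*f(B + 4) = -82*(-16 + (27/4 + 4))/(27/4 + 4) = -82*(-16 + 43/4)/43/4 = -82*4*(-21)/(43*4) = -164*(-21/86) = 1722/43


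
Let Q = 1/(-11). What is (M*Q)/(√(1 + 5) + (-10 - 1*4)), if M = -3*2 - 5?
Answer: -7/95 - √6/190 ≈ -0.086576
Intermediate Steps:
M = -11 (M = -6 - 5 = -11)
Q = -1/11 ≈ -0.090909
(M*Q)/(√(1 + 5) + (-10 - 1*4)) = (-11*(-1/11))/(√(1 + 5) + (-10 - 1*4)) = 1/(√6 + (-10 - 4)) = 1/(√6 - 14) = 1/(-14 + √6)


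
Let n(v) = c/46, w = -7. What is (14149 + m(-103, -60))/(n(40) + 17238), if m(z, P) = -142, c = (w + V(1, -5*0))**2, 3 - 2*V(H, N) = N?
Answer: 2577288/3171913 ≈ 0.81253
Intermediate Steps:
V(H, N) = 3/2 - N/2
c = 121/4 (c = (-7 + (3/2 - (-5)*0/2))**2 = (-7 + (3/2 - 1/2*0))**2 = (-7 + (3/2 + 0))**2 = (-7 + 3/2)**2 = (-11/2)**2 = 121/4 ≈ 30.250)
n(v) = 121/184 (n(v) = (121/4)/46 = (121/4)*(1/46) = 121/184)
(14149 + m(-103, -60))/(n(40) + 17238) = (14149 - 142)/(121/184 + 17238) = 14007/(3171913/184) = 14007*(184/3171913) = 2577288/3171913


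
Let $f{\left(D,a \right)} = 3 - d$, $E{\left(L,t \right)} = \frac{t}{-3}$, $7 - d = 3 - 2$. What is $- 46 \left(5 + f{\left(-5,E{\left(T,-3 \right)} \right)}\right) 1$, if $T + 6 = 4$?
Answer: $-92$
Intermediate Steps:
$d = 6$ ($d = 7 - \left(3 - 2\right) = 7 - 1 = 6$)
$T = -2$ ($T = -6 + 4 = -2$)
$E{\left(L,t \right)} = - \frac{t}{3}$ ($E{\left(L,t \right)} = t \left(- \frac{1}{3}\right) = - \frac{t}{3}$)
$f{\left(D,a \right)} = -3$ ($f{\left(D,a \right)} = 3 - 6 = -3$)
$- 46 \left(5 + f{\left(-5,E{\left(T,-3 \right)} \right)}\right) 1 = - 46 \left(5 - 3\right) 1 = - 46 \cdot 2 \cdot 1 = \left(-46\right) 2 = -92$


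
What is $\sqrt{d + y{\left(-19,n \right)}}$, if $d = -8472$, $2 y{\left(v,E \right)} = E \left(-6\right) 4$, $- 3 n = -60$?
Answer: $66 i \sqrt{2} \approx 93.338 i$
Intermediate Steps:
$n = 20$ ($n = \left(- \frac{1}{3}\right) \left(-60\right) = 20$)
$y{\left(v,E \right)} = - 12 E$ ($y{\left(v,E \right)} = \frac{E \left(-6\right) 4}{2} = \frac{- 6 E 4}{2} = \frac{\left(-24\right) E}{2} = - 12 E$)
$\sqrt{d + y{\left(-19,n \right)}} = \sqrt{-8472 - 240} = \sqrt{-8712} = 66 i \sqrt{2}$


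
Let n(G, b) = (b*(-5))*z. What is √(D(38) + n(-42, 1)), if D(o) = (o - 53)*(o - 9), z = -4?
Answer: I*√415 ≈ 20.372*I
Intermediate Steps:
D(o) = (-53 + o)*(-9 + o)
n(G, b) = 20*b (n(G, b) = (b*(-5))*(-4) = -5*b*(-4) = 20*b)
√(D(38) + n(-42, 1)) = √((477 + 38² - 62*38) + 20*1) = √((477 + 1444 - 2356) + 20) = √(-435 + 20) = √(-415) = I*√415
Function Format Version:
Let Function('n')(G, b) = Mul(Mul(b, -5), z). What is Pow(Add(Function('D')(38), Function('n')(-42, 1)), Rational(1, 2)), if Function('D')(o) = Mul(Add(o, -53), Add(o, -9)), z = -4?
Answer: Mul(I, Pow(415, Rational(1, 2))) ≈ Mul(20.372, I)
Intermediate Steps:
Function('D')(o) = Mul(Add(-53, o), Add(-9, o))
Function('n')(G, b) = Mul(20, b) (Function('n')(G, b) = Mul(Mul(b, -5), -4) = Mul(Mul(-5, b), -4) = Mul(20, b))
Pow(Add(Function('D')(38), Function('n')(-42, 1)), Rational(1, 2)) = Pow(Add(Add(477, Pow(38, 2), Mul(-62, 38)), Mul(20, 1)), Rational(1, 2)) = Pow(Add(Add(477, 1444, -2356), 20), Rational(1, 2)) = Pow(Add(-435, 20), Rational(1, 2)) = Pow(-415, Rational(1, 2)) = Mul(I, Pow(415, Rational(1, 2)))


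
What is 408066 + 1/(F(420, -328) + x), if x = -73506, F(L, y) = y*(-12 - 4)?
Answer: 27853769027/68258 ≈ 4.0807e+5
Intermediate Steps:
F(L, y) = -16*y (F(L, y) = y*(-16) = -16*y)
408066 + 1/(F(420, -328) + x) = 408066 + 1/(-16*(-328) - 73506) = 408066 + 1/(5248 - 73506) = 408066 + 1/(-68258) = 408066 - 1/68258 = 27853769027/68258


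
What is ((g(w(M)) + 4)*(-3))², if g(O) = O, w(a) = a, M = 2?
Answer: 324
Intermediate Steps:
((g(w(M)) + 4)*(-3))² = ((2 + 4)*(-3))² = (6*(-3))² = (-18)² = 324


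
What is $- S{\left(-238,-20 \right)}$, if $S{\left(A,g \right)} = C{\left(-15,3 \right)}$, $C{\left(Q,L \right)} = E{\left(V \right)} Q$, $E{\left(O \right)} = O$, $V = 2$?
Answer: $30$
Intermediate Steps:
$C{\left(Q,L \right)} = 2 Q$
$S{\left(A,g \right)} = -30$ ($S{\left(A,g \right)} = 2 \left(-15\right) = -30$)
$- S{\left(-238,-20 \right)} = \left(-1\right) \left(-30\right) = 30$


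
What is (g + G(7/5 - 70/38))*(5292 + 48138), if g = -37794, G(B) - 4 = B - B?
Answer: -2019119700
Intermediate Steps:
G(B) = 4 (G(B) = 4 + (B - B) = 4 + 0 = 4)
(g + G(7/5 - 70/38))*(5292 + 48138) = (-37794 + 4)*(5292 + 48138) = -37790*53430 = -2019119700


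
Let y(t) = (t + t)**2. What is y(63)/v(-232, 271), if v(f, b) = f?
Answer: -3969/58 ≈ -68.431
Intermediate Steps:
y(t) = 4*t**2 (y(t) = (2*t)**2 = 4*t**2)
y(63)/v(-232, 271) = (4*63**2)/(-232) = (4*3969)*(-1/232) = 15876*(-1/232) = -3969/58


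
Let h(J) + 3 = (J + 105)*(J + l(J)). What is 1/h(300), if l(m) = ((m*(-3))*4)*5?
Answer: -1/7168503 ≈ -1.3950e-7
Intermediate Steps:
l(m) = -60*m (l(m) = (-3*m*4)*5 = -12*m*5 = -60*m)
h(J) = -3 - 59*J*(105 + J) (h(J) = -3 + (J + 105)*(J - 60*J) = -3 + (105 + J)*(-59*J) = -3 - 59*J*(105 + J))
1/h(300) = 1/(-3 - 6195*300 - 59*300²) = 1/(-3 - 1858500 - 59*90000) = 1/(-3 - 1858500 - 5310000) = 1/(-7168503) = -1/7168503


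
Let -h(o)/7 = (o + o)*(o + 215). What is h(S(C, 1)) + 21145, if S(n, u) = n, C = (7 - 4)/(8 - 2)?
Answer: 39273/2 ≈ 19637.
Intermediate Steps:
C = ½ (C = 3/6 = 3*(⅙) = ½ ≈ 0.50000)
h(o) = -14*o*(215 + o) (h(o) = -7*(o + o)*(o + 215) = -7*2*o*(215 + o) = -14*o*(215 + o))
h(S(C, 1)) + 21145 = -14*½*(215 + ½) + 21145 = -14*½*431/2 + 21145 = -3017/2 + 21145 = 39273/2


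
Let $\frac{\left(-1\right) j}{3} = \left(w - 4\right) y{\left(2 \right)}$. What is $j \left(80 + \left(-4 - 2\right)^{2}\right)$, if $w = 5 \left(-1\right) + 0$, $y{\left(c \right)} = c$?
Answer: $6264$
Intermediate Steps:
$w = -5$ ($w = -5 + 0 = -5$)
$j = 54$ ($j = - 3 \left(-5 - 4\right) 2 = - 3 \left(\left(-9\right) 2\right) = \left(-3\right) \left(-18\right) = 54$)
$j \left(80 + \left(-4 - 2\right)^{2}\right) = 54 \left(80 + \left(-4 - 2\right)^{2}\right) = 54 \left(80 + \left(-6\right)^{2}\right) = 54 \left(80 + 36\right) = 54 \cdot 116 = 6264$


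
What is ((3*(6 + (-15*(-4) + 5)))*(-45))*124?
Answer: -1188540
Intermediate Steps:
((3*(6 + (-15*(-4) + 5)))*(-45))*124 = ((3*(6 + (-5*(-12) + 5)))*(-45))*124 = ((3*(6 + (60 + 5)))*(-45))*124 = ((3*(6 + 65))*(-45))*124 = ((3*71)*(-45))*124 = (213*(-45))*124 = -9585*124 = -1188540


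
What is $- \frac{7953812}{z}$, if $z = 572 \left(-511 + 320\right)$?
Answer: $\frac{1988453}{27313} \approx 72.802$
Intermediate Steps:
$z = -109252$ ($z = 572 \left(-191\right) = -109252$)
$- \frac{7953812}{z} = - \frac{7953812}{-109252} = \left(-7953812\right) \left(- \frac{1}{109252}\right) = \frac{1988453}{27313}$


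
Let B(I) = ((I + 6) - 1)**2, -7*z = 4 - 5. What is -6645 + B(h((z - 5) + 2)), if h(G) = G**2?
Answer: -15538620/2401 ≈ -6471.7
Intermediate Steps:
z = 1/7 (z = -(4 - 5)/7 = -1/7*(-1) = 1/7 ≈ 0.14286)
B(I) = (5 + I)**2 (B(I) = ((6 + I) - 1)**2 = (5 + I)**2)
-6645 + B(h((z - 5) + 2)) = -6645 + (5 + ((1/7 - 5) + 2)**2)**2 = -6645 + (5 + (-34/7 + 2)**2)**2 = -6645 + (5 + (-20/7)**2)**2 = -6645 + (5 + 400/49)**2 = -6645 + (645/49)**2 = -6645 + 416025/2401 = -15538620/2401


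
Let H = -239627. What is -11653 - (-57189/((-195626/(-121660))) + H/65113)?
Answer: 152322223494604/6368897869 ≈ 23917.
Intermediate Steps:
-11653 - (-57189/((-195626/(-121660))) + H/65113) = -11653 - (-57189/((-195626/(-121660))) - 239627/65113) = -11653 - (-57189/((-195626*(-1/121660))) - 239627*1/65113) = -11653 - (-57189/97813/60830 - 239627/65113) = -11653 - (-57189*60830/97813 - 239627/65113) = -11653 - (-3478806870/97813 - 239627/65113) = -11653 - 1*(-226538990362061/6368897869) = -11653 + 226538990362061/6368897869 = 152322223494604/6368897869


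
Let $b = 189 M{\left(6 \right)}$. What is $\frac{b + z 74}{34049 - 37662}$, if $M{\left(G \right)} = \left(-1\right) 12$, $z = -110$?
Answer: $\frac{10408}{3613} \approx 2.8807$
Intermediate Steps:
$M{\left(G \right)} = -12$
$b = -2268$ ($b = 189 \left(-12\right) = -2268$)
$\frac{b + z 74}{34049 - 37662} = \frac{-2268 - 8140}{34049 - 37662} = \frac{-2268 - 8140}{-3613} = \left(-10408\right) \left(- \frac{1}{3613}\right) = \frac{10408}{3613}$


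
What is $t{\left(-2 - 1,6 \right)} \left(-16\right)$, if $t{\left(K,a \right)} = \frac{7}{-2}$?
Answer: $56$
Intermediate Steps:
$t{\left(K,a \right)} = - \frac{7}{2}$ ($t{\left(K,a \right)} = 7 \left(- \frac{1}{2}\right) = - \frac{7}{2}$)
$t{\left(-2 - 1,6 \right)} \left(-16\right) = \left(- \frac{7}{2}\right) \left(-16\right) = 56$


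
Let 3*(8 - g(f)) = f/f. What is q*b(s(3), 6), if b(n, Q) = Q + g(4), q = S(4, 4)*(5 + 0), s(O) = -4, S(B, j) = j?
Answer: 820/3 ≈ 273.33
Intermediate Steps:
q = 20 (q = 4*(5 + 0) = 4*5 = 20)
g(f) = 23/3 (g(f) = 8 - f/(3*f) = 8 - ⅓*1 = 8 - ⅓ = 23/3)
b(n, Q) = 23/3 + Q (b(n, Q) = Q + 23/3 = 23/3 + Q)
q*b(s(3), 6) = 20*(23/3 + 6) = 20*(41/3) = 820/3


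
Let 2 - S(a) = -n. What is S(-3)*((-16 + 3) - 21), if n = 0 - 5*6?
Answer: 952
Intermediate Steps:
n = -30 (n = 0 - 30 = -30)
S(a) = -28 (S(a) = 2 - (-1)*(-30) = 2 - 1*30 = 2 - 30 = -28)
S(-3)*((-16 + 3) - 21) = -28*((-16 + 3) - 21) = -28*(-13 - 21) = -28*(-34) = 952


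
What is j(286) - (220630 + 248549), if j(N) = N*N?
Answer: -387383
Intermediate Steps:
j(N) = N**2
j(286) - (220630 + 248549) = 286**2 - (220630 + 248549) = 81796 - 1*469179 = 81796 - 469179 = -387383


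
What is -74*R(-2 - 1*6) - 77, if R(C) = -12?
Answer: 811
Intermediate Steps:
-74*R(-2 - 1*6) - 77 = -74*(-12) - 77 = 888 - 77 = 811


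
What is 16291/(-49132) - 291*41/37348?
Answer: -74664385/114686371 ≈ -0.65103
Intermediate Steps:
16291/(-49132) - 291*41/37348 = 16291*(-1/49132) - 11931*1/37348 = -16291/49132 - 11931/37348 = -74664385/114686371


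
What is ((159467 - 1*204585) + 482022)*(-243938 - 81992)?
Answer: -142400120720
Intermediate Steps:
((159467 - 1*204585) + 482022)*(-243938 - 81992) = ((159467 - 204585) + 482022)*(-325930) = (-45118 + 482022)*(-325930) = 436904*(-325930) = -142400120720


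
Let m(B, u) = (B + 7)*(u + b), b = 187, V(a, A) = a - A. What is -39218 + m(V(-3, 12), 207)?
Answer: -42370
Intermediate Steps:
m(B, u) = (7 + B)*(187 + u) (m(B, u) = (B + 7)*(u + 187) = (7 + B)*(187 + u))
-39218 + m(V(-3, 12), 207) = -39218 + (1309 + 7*207 + 187*(-3 - 1*12) + (-3 - 1*12)*207) = -39218 + (1309 + 1449 + 187*(-3 - 12) + (-3 - 12)*207) = -39218 + (1309 + 1449 + 187*(-15) - 15*207) = -39218 + (1309 + 1449 - 2805 - 3105) = -39218 - 3152 = -42370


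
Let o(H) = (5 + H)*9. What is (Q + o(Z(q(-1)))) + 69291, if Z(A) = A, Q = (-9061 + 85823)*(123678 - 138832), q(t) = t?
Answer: -1163182021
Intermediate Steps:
Q = -1163251348 (Q = 76762*(-15154) = -1163251348)
o(H) = 45 + 9*H
(Q + o(Z(q(-1)))) + 69291 = (-1163251348 + (45 + 9*(-1))) + 69291 = (-1163251348 + (45 - 9)) + 69291 = (-1163251348 + 36) + 69291 = -1163251312 + 69291 = -1163182021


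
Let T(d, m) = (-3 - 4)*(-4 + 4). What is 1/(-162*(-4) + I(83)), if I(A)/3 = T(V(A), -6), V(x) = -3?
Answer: 1/648 ≈ 0.0015432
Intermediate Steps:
T(d, m) = 0 (T(d, m) = -7*0 = 0)
I(A) = 0 (I(A) = 3*0 = 0)
1/(-162*(-4) + I(83)) = 1/(-162*(-4) + 0) = 1/(648 + 0) = 1/648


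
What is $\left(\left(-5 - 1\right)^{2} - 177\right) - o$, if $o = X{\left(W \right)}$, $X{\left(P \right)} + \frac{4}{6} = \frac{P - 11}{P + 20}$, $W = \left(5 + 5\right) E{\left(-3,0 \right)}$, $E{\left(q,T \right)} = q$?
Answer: $- \frac{4333}{30} \approx -144.43$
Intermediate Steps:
$W = -30$ ($W = \left(5 + 5\right) \left(-3\right) = 10 \left(-3\right) = -30$)
$X{\left(P \right)} = - \frac{2}{3} + \frac{-11 + P}{20 + P}$ ($X{\left(P \right)} = - \frac{2}{3} + \frac{P - 11}{P + 20} = - \frac{2}{3} + \frac{P - 11}{20 + P} = - \frac{2}{3} + \frac{-11 + P}{20 + P}$)
$o = \frac{103}{30}$ ($o = \frac{-73 - 30}{3 \left(20 - 30\right)} = \frac{1}{3} \frac{1}{-10} \left(-103\right) = \frac{1}{3} \left(- \frac{1}{10}\right) \left(-103\right) = \frac{103}{30} \approx 3.4333$)
$\left(\left(-5 - 1\right)^{2} - 177\right) - o = \left(\left(-5 - 1\right)^{2} - 177\right) - \frac{103}{30} = \left(\left(-6\right)^{2} - 177\right) - \frac{103}{30} = \left(36 - 177\right) - \frac{103}{30} = -141 - \frac{103}{30} = - \frac{4333}{30}$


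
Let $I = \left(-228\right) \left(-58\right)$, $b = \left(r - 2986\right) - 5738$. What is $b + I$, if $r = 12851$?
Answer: $17351$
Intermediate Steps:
$b = 4127$ ($b = \left(12851 - 2986\right) - 5738 = 9865 - 5738 = 4127$)
$I = 13224$
$b + I = 4127 + 13224 = 17351$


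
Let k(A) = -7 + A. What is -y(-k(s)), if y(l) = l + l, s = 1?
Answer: -12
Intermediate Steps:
y(l) = 2*l
-y(-k(s)) = -2*(-(-7 + 1)) = -2*(-1*(-6)) = -2*6 = -1*12 = -12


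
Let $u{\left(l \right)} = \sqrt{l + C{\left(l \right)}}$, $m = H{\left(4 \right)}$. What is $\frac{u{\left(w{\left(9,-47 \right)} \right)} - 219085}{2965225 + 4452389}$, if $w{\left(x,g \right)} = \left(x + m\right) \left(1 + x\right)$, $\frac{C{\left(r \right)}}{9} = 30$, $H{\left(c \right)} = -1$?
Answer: $- \frac{219085}{7417614} + \frac{5 \sqrt{14}}{7417614} \approx -0.029533$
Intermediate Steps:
$m = -1$
$C{\left(r \right)} = 270$ ($C{\left(r \right)} = 9 \cdot 30 = 270$)
$w{\left(x,g \right)} = \left(1 + x\right) \left(-1 + x\right)$ ($w{\left(x,g \right)} = \left(x - 1\right) \left(1 + x\right) = \left(-1 + x\right) \left(1 + x\right) = \left(1 + x\right) \left(-1 + x\right)$)
$u{\left(l \right)} = \sqrt{270 + l}$ ($u{\left(l \right)} = \sqrt{l + 270} = \sqrt{270 + l}$)
$\frac{u{\left(w{\left(9,-47 \right)} \right)} - 219085}{2965225 + 4452389} = \frac{\sqrt{270 - \left(1 - 9^{2}\right)} - 219085}{2965225 + 4452389} = \frac{\sqrt{270 + \left(-1 + 81\right)} - 219085}{7417614} = \left(\sqrt{270 + 80} - 219085\right) \frac{1}{7417614} = \left(\sqrt{350} - 219085\right) \frac{1}{7417614} = \left(5 \sqrt{14} - 219085\right) \frac{1}{7417614} = \left(-219085 + 5 \sqrt{14}\right) \frac{1}{7417614} = - \frac{219085}{7417614} + \frac{5 \sqrt{14}}{7417614}$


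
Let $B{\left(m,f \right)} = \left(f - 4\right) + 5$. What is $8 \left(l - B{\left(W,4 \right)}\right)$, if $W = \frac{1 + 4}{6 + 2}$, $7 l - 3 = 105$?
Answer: $\frac{584}{7} \approx 83.429$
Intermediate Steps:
$l = \frac{108}{7}$ ($l = \frac{3}{7} + \frac{1}{7} \cdot 105 = \frac{3}{7} + 15 = \frac{108}{7} \approx 15.429$)
$W = \frac{5}{8} \approx 0.625$
$B{\left(m,f \right)} = 1 + f$ ($B{\left(m,f \right)} = \left(-4 + f\right) + 5 = 1 + f$)
$8 \left(l - B{\left(W,4 \right)}\right) = 8 \left(\frac{108}{7} - \left(1 + 4\right)\right) = 8 \left(\frac{108}{7} - 5\right) = 8 \cdot \frac{73}{7} = \frac{584}{7}$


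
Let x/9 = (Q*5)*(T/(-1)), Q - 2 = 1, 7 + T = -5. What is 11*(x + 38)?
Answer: 18238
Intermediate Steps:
T = -12 (T = -7 - 5 = -12)
Q = 3 (Q = 2 + 1 = 3)
x = 1620 (x = 9*((3*5)*(-12/(-1))) = 9*(15*(-12*(-1))) = 9*(15*12) = 9*180 = 1620)
11*(x + 38) = 11*(1620 + 38) = 11*1658 = 18238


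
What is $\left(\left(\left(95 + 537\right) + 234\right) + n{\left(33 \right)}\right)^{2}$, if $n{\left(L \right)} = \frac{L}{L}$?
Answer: $751689$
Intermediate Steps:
$n{\left(L \right)} = 1$
$\left(\left(\left(95 + 537\right) + 234\right) + n{\left(33 \right)}\right)^{2} = \left(\left(\left(95 + 537\right) + 234\right) + 1\right)^{2} = \left(\left(632 + 234\right) + 1\right)^{2} = \left(866 + 1\right)^{2} = 867^{2} = 751689$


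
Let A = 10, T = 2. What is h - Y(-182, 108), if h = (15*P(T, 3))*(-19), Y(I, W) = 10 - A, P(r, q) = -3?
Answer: 855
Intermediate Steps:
Y(I, W) = 0 (Y(I, W) = 10 - 1*10 = 10 - 10 = 0)
h = 855 (h = (15*(-3))*(-19) = -45*(-19) = 855)
h - Y(-182, 108) = 855 - 1*0 = 855 + 0 = 855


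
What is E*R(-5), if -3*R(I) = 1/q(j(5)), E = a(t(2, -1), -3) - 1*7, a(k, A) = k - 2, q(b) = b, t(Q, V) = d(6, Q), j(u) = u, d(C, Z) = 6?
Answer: ⅕ ≈ 0.20000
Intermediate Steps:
t(Q, V) = 6
a(k, A) = -2 + k
E = -3 (E = (-2 + 6) - 1*7 = 4 - 7 = -3)
R(I) = -1/15 (R(I) = -⅓/5 = -⅓*⅕ = -1/15)
E*R(-5) = -3*(-1/15) = ⅕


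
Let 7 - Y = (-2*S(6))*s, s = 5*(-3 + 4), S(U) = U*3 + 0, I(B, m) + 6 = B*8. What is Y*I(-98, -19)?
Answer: -147730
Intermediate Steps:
I(B, m) = -6 + 8*B (I(B, m) = -6 + B*8 = -6 + 8*B)
S(U) = 3*U (S(U) = 3*U + 0 = 3*U)
s = 5 (s = 5*1 = 5)
Y = 187 (Y = 7 - (-6*6)*5 = 7 - (-2*18)*5 = 7 - (-36)*5 = 7 - 1*(-180) = 7 + 180 = 187)
Y*I(-98, -19) = 187*(-6 + 8*(-98)) = 187*(-6 - 784) = 187*(-790) = -147730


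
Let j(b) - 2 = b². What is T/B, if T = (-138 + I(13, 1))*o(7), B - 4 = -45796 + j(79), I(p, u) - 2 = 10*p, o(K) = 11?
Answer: 22/13183 ≈ 0.0016688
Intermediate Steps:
I(p, u) = 2 + 10*p
j(b) = 2 + b²
B = -39549 (B = 4 + (-45796 + (2 + 79²)) = 4 + (-45796 + (2 + 6241)) = 4 + (-45796 + 6243) = 4 - 39553 = -39549)
T = -66 (T = (-138 + (2 + 10*13))*11 = (-138 + (2 + 130))*11 = (-138 + 132)*11 = -6*11 = -66)
T/B = -66/(-39549) = -66*(-1/39549) = 22/13183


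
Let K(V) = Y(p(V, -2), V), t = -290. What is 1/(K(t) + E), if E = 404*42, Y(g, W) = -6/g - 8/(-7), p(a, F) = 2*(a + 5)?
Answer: 665/11284487 ≈ 5.8930e-5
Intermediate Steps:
p(a, F) = 10 + 2*a (p(a, F) = 2*(5 + a) = 10 + 2*a)
Y(g, W) = 8/7 - 6/g (Y(g, W) = -6/g - 8*(-⅐) = -6/g + 8/7 = 8/7 - 6/g)
K(V) = 8/7 - 6/(10 + 2*V)
E = 16968
1/(K(t) + E) = 1/((19 + 8*(-290))/(7*(5 - 290)) + 16968) = 1/((⅐)*(19 - 2320)/(-285) + 16968) = 1/((⅐)*(-1/285)*(-2301) + 16968) = 1/(767/665 + 16968) = 1/(11284487/665) = 665/11284487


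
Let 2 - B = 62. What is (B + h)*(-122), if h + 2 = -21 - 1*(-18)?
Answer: 7930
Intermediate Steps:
h = -5 (h = -2 + (-21 - 1*(-18)) = -2 + (-21 + 18) = -2 - 3 = -5)
B = -60 (B = 2 - 1*62 = 2 - 62 = -60)
(B + h)*(-122) = (-60 - 5)*(-122) = -65*(-122) = 7930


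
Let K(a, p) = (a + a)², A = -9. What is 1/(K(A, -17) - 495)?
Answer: -1/171 ≈ -0.0058480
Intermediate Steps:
K(a, p) = 4*a² (K(a, p) = (2*a)² = 4*a²)
1/(K(A, -17) - 495) = 1/(4*(-9)² - 495) = 1/(4*81 - 495) = 1/(324 - 495) = 1/(-171) = -1/171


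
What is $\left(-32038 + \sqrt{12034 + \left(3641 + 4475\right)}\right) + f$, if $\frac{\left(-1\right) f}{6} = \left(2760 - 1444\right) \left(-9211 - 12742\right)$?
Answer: $173308850 + 5 \sqrt{806} \approx 1.7331 \cdot 10^{8}$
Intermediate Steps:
$f = 173340888$ ($f = - 6 \left(2760 - 1444\right) \left(-9211 - 12742\right) = - 6 \cdot 1316 \left(-21953\right) = \left(-6\right) \left(-28890148\right) = 173340888$)
$\left(-32038 + \sqrt{12034 + \left(3641 + 4475\right)}\right) + f = \left(-32038 + \sqrt{12034 + \left(3641 + 4475\right)}\right) + 173340888 = \left(-32038 + \sqrt{12034 + 8116}\right) + 173340888 = \left(-32038 + \sqrt{20150}\right) + 173340888 = \left(-32038 + 5 \sqrt{806}\right) + 173340888 = 173308850 + 5 \sqrt{806}$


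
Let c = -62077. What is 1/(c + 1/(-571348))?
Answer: -571348/35467569797 ≈ -1.6109e-5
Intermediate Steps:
1/(c + 1/(-571348)) = 1/(-62077 + 1/(-571348)) = 1/(-62077 - 1/571348) = 1/(-35467569797/571348) = -571348/35467569797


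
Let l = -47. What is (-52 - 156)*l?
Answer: 9776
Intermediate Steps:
(-52 - 156)*l = (-52 - 156)*(-47) = -208*(-47) = 9776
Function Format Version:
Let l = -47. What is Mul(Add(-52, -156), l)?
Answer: 9776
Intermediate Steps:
Mul(Add(-52, -156), l) = Mul(Add(-52, -156), -47) = Mul(-208, -47) = 9776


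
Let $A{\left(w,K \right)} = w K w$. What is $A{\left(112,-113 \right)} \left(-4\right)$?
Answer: $5669888$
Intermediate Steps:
$A{\left(w,K \right)} = K w^{2}$ ($A{\left(w,K \right)} = K w w = K w^{2}$)
$A{\left(112,-113 \right)} \left(-4\right) = - 113 \cdot 112^{2} \left(-4\right) = \left(-113\right) 12544 \left(-4\right) = \left(-1417472\right) \left(-4\right) = 5669888$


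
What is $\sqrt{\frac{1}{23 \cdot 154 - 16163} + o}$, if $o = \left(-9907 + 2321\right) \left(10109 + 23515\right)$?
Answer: $\frac{i \sqrt{40630273787845245}}{12621} \approx 15971.0 i$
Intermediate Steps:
$o = -255071664$ ($o = \left(-7586\right) 33624 = -255071664$)
$\sqrt{\frac{1}{23 \cdot 154 - 16163} + o} = \sqrt{\frac{1}{23 \cdot 154 - 16163} - 255071664} = \sqrt{\frac{1}{3542 - 16163} - 255071664} = \sqrt{\frac{1}{-12621} - 255071664} = \sqrt{- \frac{1}{12621} - 255071664} = \sqrt{- \frac{3219259471345}{12621}} = \frac{i \sqrt{40630273787845245}}{12621}$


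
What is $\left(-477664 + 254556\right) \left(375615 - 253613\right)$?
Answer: $-27219622216$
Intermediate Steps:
$\left(-477664 + 254556\right) \left(375615 - 253613\right) = \left(-223108\right) 122002 = -27219622216$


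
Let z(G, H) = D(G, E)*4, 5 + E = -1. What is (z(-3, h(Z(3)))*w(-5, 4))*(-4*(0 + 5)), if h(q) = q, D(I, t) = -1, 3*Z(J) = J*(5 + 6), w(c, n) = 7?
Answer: 560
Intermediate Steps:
Z(J) = 11*J/3 (Z(J) = (J*(5 + 6))/3 = (J*11)/3 = (11*J)/3 = 11*J/3)
E = -6 (E = -5 - 1 = -6)
z(G, H) = -4 (z(G, H) = -1*4 = -4)
(z(-3, h(Z(3)))*w(-5, 4))*(-4*(0 + 5)) = (-4*7)*(-4*(0 + 5)) = -(-112)*5 = -28*(-20) = 560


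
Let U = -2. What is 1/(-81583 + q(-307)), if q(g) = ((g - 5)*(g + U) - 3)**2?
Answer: 1/9293842442 ≈ 1.0760e-10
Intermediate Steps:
q(g) = (-3 + (-5 + g)*(-2 + g))**2 (q(g) = ((g - 5)*(g - 2) - 3)**2 = ((-5 + g)*(-2 + g) - 3)**2 = (-3 + (-5 + g)*(-2 + g))**2)
1/(-81583 + q(-307)) = 1/(-81583 + (7 + (-307)**2 - 7*(-307))**2) = 1/(-81583 + (7 + 94249 + 2149)**2) = 1/(-81583 + 96405**2) = 1/(-81583 + 9293924025) = 1/9293842442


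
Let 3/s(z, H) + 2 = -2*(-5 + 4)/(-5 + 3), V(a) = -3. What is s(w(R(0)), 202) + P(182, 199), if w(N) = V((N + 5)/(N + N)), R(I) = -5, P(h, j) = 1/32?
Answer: -31/32 ≈ -0.96875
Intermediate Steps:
P(h, j) = 1/32
w(N) = -3
s(z, H) = -1 (s(z, H) = 3/(-2 - 2*(-5 + 4)/(-5 + 3)) = 3/(-2 - (-2)/(-2)) = 3/(-2 - (-2)*(-1)/2) = 3/(-2 - 2*½) = 3/(-2 - 1) = 3/(-3) = 3*(-⅓) = -1)
s(w(R(0)), 202) + P(182, 199) = -1 + 1/32 = -31/32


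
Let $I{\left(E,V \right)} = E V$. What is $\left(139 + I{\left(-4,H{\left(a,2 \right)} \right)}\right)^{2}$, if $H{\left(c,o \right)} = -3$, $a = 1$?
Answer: $22801$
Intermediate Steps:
$\left(139 + I{\left(-4,H{\left(a,2 \right)} \right)}\right)^{2} = \left(139 - -12\right)^{2} = \left(139 + 12\right)^{2} = 151^{2} = 22801$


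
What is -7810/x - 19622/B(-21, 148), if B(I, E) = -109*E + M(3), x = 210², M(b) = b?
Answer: 73936271/71128890 ≈ 1.0395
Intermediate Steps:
x = 44100
B(I, E) = 3 - 109*E (B(I, E) = -109*E + 3 = 3 - 109*E)
-7810/x - 19622/B(-21, 148) = -7810/44100 - 19622/(3 - 109*148) = -7810*1/44100 - 19622/(3 - 16132) = -781/4410 - 19622/(-16129) = -781/4410 - 19622*(-1/16129) = -781/4410 + 19622/16129 = 73936271/71128890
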